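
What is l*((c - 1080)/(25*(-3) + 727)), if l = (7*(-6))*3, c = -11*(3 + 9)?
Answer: 38178/163 ≈ 234.22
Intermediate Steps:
c = -132 (c = -11*12 = -132)
l = -126 (l = -42*3 = -126)
l*((c - 1080)/(25*(-3) + 727)) = -126*(-132 - 1080)/(25*(-3) + 727) = -(-152712)/(-75 + 727) = -(-152712)/652 = -126*(-303/163) = 38178/163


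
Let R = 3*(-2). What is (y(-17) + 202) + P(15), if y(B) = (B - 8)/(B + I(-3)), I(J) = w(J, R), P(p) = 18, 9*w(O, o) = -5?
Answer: 34985/158 ≈ 221.42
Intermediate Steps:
R = -6
w(O, o) = -5/9 (w(O, o) = (1/9)*(-5) = -5/9)
I(J) = -5/9
y(B) = (-8 + B)/(-5/9 + B) (y(B) = (B - 8)/(B - 5/9) = (-8 + B)/(-5/9 + B))
(y(-17) + 202) + P(15) = (9*(-8 - 17)/(-5 + 9*(-17)) + 202) + 18 = (9*(-25)/(-5 - 153) + 202) + 18 = (9*(-25)/(-158) + 202) + 18 = (9*(-1/158)*(-25) + 202) + 18 = (225/158 + 202) + 18 = 32141/158 + 18 = 34985/158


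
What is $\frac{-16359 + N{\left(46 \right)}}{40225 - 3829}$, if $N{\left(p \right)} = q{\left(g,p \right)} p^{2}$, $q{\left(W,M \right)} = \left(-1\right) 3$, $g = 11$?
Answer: $- \frac{841}{1348} \approx -0.62389$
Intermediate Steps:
$q{\left(W,M \right)} = -3$
$N{\left(p \right)} = - 3 p^{2}$
$\frac{-16359 + N{\left(46 \right)}}{40225 - 3829} = \frac{-16359 - 3 \cdot 46^{2}}{40225 - 3829} = \frac{-16359 - 6348}{36396} = \left(-16359 - 6348\right) \frac{1}{36396} = \left(-22707\right) \frac{1}{36396} = - \frac{841}{1348}$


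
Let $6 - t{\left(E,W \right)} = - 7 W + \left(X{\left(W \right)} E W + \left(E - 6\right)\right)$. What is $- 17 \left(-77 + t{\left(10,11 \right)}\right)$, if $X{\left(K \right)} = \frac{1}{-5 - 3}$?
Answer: $- \frac{1071}{4} \approx -267.75$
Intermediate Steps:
$X{\left(K \right)} = - \frac{1}{8}$ ($X{\left(K \right)} = \frac{1}{-8} = - \frac{1}{8}$)
$t{\left(E,W \right)} = 12 - E + 7 W + \frac{E W}{8}$ ($t{\left(E,W \right)} = 6 - \left(- 7 W + \left(- \frac{E}{8} W + \left(E - 6\right)\right)\right) = 6 - \left(- 7 W - \left(6 - E + \frac{E W}{8}\right)\right) = 6 - \left(-6 + E - 7 W - \frac{E W}{8}\right) = 6 + \left(6 - E + 7 W + \frac{E W}{8}\right) = 12 - E + 7 W + \frac{E W}{8}$)
$- 17 \left(-77 + t{\left(10,11 \right)}\right) = - 17 \left(-77 + \left(12 - 10 + 7 \cdot 11 + \frac{1}{8} \cdot 10 \cdot 11\right)\right) = - 17 \left(-77 + \left(12 - 10 + 77 + \frac{55}{4}\right)\right) = - 17 \left(-77 + \frac{371}{4}\right) = \left(-17\right) \frac{63}{4} = - \frac{1071}{4}$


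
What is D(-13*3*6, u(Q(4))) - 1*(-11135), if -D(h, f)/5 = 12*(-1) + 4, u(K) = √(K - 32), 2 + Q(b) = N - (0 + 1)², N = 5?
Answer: 11175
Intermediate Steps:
Q(b) = 2 (Q(b) = -2 + (5 - (0 + 1)²) = -2 + (5 - 1*1²) = -2 + (5 - 1*1) = -2 + (5 - 1) = -2 + 4 = 2)
u(K) = √(-32 + K)
D(h, f) = 40 (D(h, f) = -5*(12*(-1) + 4) = -5*(-12 + 4) = -5*(-8) = 40)
D(-13*3*6, u(Q(4))) - 1*(-11135) = 40 - 1*(-11135) = 40 + 11135 = 11175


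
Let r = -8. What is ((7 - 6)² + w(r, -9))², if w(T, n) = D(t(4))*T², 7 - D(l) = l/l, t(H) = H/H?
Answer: 148225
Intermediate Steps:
t(H) = 1
D(l) = 6 (D(l) = 7 - l/l = 7 - 1*1 = 7 - 1 = 6)
w(T, n) = 6*T²
((7 - 6)² + w(r, -9))² = ((7 - 6)² + 6*(-8)²)² = (1² + 6*64)² = (1 + 384)² = 385² = 148225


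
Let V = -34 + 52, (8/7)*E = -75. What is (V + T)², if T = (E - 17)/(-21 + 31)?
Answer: 606841/6400 ≈ 94.819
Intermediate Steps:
E = -525/8 (E = (7/8)*(-75) = -525/8 ≈ -65.625)
V = 18
T = -661/80 (T = (-525/8 - 17)/(-21 + 31) = -661/8/10 = -661/8*⅒ = -661/80 ≈ -8.2625)
(V + T)² = (18 - 661/80)² = (779/80)² = 606841/6400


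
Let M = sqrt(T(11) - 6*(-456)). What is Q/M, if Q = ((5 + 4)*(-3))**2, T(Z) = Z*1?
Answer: 729*sqrt(2747)/2747 ≈ 13.909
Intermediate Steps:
T(Z) = Z
M = sqrt(2747) (M = sqrt(11 - 6*(-456)) = sqrt(11 + 2736) = sqrt(2747) ≈ 52.412)
Q = 729 (Q = (9*(-3))**2 = (-27)**2 = 729)
Q/M = 729/(sqrt(2747)) = 729*(sqrt(2747)/2747) = 729*sqrt(2747)/2747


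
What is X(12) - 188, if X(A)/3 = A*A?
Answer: 244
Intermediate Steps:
X(A) = 3*A² (X(A) = 3*(A*A) = 3*A²)
X(12) - 188 = 3*12² - 188 = 3*144 - 188 = 432 - 188 = 244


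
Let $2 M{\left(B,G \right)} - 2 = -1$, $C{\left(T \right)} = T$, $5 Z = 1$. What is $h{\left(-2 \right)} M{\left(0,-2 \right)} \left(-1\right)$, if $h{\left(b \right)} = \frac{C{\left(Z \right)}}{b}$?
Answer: $\frac{1}{20} \approx 0.05$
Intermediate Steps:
$Z = \frac{1}{5}$ ($Z = \frac{1}{5} \cdot 1 = \frac{1}{5} \approx 0.2$)
$M{\left(B,G \right)} = \frac{1}{2}$ ($M{\left(B,G \right)} = 1 + \frac{1}{2} \left(-1\right) = 1 - \frac{1}{2} = \frac{1}{2}$)
$h{\left(b \right)} = \frac{1}{5 b}$
$h{\left(-2 \right)} M{\left(0,-2 \right)} \left(-1\right) = \frac{1}{5 \left(-2\right)} \frac{1}{2} \left(-1\right) = \frac{1}{5} \left(- \frac{1}{2}\right) \frac{1}{2} \left(-1\right) = \left(- \frac{1}{10}\right) \frac{1}{2} \left(-1\right) = \left(- \frac{1}{20}\right) \left(-1\right) = \frac{1}{20}$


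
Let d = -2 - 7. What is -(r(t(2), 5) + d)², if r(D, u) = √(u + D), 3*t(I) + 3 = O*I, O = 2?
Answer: -259/3 + 24*√3 ≈ -44.764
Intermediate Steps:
t(I) = -1 + 2*I/3 (t(I) = -1 + (2*I)/3 = -1 + 2*I/3)
d = -9
r(D, u) = √(D + u)
-(r(t(2), 5) + d)² = -(√((-1 + (⅔)*2) + 5) - 9)² = -(√((-1 + 4/3) + 5) - 9)² = -(√(⅓ + 5) - 9)² = -(√(16/3) - 9)² = -(4*√3/3 - 9)² = -(-9 + 4*√3/3)²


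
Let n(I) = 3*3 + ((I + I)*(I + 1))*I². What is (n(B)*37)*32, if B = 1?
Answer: 15392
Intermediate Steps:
n(I) = 9 + 2*I³*(1 + I) (n(I) = 9 + ((2*I)*(1 + I))*I² = 9 + (2*I*(1 + I))*I² = 9 + 2*I³*(1 + I))
(n(B)*37)*32 = ((9 + 2*1³ + 2*1⁴)*37)*32 = ((9 + 2*1 + 2*1)*37)*32 = ((9 + 2 + 2)*37)*32 = (13*37)*32 = 481*32 = 15392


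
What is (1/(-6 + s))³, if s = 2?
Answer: -1/64 ≈ -0.015625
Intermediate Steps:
(1/(-6 + s))³ = (1/(-6 + 2))³ = (1/(-4))³ = (-¼)³ = -1/64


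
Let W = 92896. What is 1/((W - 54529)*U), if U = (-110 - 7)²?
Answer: 1/525205863 ≈ 1.9040e-9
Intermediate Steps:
U = 13689 (U = (-117)² = 13689)
1/((W - 54529)*U) = 1/((92896 - 54529)*13689) = (1/13689)/38367 = (1/38367)*(1/13689) = 1/525205863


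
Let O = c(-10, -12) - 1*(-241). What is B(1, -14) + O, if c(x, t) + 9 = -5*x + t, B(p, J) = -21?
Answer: 249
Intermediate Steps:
c(x, t) = -9 + t - 5*x (c(x, t) = -9 + (-5*x + t) = -9 + (t - 5*x) = -9 + t - 5*x)
O = 270 (O = (-9 - 12 - 5*(-10)) - 1*(-241) = (-9 - 12 + 50) + 241 = 29 + 241 = 270)
B(1, -14) + O = -21 + 270 = 249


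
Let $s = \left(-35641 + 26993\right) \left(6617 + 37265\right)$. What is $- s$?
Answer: $379491536$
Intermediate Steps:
$s = -379491536$ ($s = \left(-8648\right) 43882 = -379491536$)
$- s = \left(-1\right) \left(-379491536\right) = 379491536$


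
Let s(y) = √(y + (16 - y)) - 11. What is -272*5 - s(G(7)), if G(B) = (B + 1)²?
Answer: -1353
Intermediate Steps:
G(B) = (1 + B)²
s(y) = -7 (s(y) = √16 - 11 = 4 - 11 = -7)
-272*5 - s(G(7)) = -272*5 - 1*(-7) = -1360 + 7 = -1353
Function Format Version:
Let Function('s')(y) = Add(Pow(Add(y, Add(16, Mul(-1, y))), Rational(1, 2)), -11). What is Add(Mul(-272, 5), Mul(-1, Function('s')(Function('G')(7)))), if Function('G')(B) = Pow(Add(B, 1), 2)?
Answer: -1353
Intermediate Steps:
Function('G')(B) = Pow(Add(1, B), 2)
Function('s')(y) = -7 (Function('s')(y) = Add(Pow(16, Rational(1, 2)), -11) = Add(4, -11) = -7)
Add(Mul(-272, 5), Mul(-1, Function('s')(Function('G')(7)))) = Add(Mul(-272, 5), Mul(-1, -7)) = Add(-1360, 7) = -1353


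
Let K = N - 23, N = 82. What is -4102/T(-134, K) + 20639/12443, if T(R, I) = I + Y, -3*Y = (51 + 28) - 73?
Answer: -49864763/709251 ≈ -70.306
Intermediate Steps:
K = 59 (K = 82 - 23 = 59)
Y = -2 (Y = -((51 + 28) - 73)/3 = -(79 - 73)/3 = -⅓*6 = -2)
T(R, I) = -2 + I (T(R, I) = I - 2 = -2 + I)
-4102/T(-134, K) + 20639/12443 = -4102/(-2 + 59) + 20639/12443 = -4102/57 + 20639*(1/12443) = -4102*1/57 + 20639/12443 = -4102/57 + 20639/12443 = -49864763/709251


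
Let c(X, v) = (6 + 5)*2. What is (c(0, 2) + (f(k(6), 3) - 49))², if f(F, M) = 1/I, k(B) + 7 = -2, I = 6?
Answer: 25921/36 ≈ 720.03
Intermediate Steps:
k(B) = -9 (k(B) = -7 - 2 = -9)
f(F, M) = ⅙ (f(F, M) = 1/6 = ⅙)
c(X, v) = 22 (c(X, v) = 11*2 = 22)
(c(0, 2) + (f(k(6), 3) - 49))² = (22 + (⅙ - 49))² = (22 - 293/6)² = (-161/6)² = 25921/36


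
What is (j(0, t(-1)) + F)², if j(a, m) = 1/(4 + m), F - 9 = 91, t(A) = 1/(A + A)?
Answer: 492804/49 ≈ 10057.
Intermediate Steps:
t(A) = 1/(2*A)
F = 100 (F = 9 + 91 = 100)
(j(0, t(-1)) + F)² = (1/(4 + (½)/(-1)) + 100)² = (1/(4 + (½)*(-1)) + 100)² = (1/(4 - ½) + 100)² = (1/(7/2) + 100)² = (2/7 + 100)² = (702/7)² = 492804/49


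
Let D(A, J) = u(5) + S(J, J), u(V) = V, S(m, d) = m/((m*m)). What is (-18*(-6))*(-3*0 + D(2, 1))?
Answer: 648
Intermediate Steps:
S(m, d) = 1/m (S(m, d) = m/(m**2) = m/m**2 = 1/m)
D(A, J) = 5 + 1/J
(-18*(-6))*(-3*0 + D(2, 1)) = (-18*(-6))*(-3*0 + (5 + 1/1)) = 108*(0 + (5 + 1)) = 108*(0 + 6) = 108*6 = 648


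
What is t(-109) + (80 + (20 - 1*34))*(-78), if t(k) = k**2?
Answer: 6733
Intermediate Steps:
t(-109) + (80 + (20 - 1*34))*(-78) = (-109)**2 + (80 + (20 - 1*34))*(-78) = 11881 + (80 + (20 - 34))*(-78) = 11881 + (80 - 14)*(-78) = 11881 + 66*(-78) = 11881 - 5148 = 6733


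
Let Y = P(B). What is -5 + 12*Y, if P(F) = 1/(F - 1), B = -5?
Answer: -7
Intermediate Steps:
P(F) = 1/(-1 + F)
Y = -⅙ (Y = 1/(-1 - 5) = 1/(-6) = -⅙ ≈ -0.16667)
-5 + 12*Y = -5 + 12*(-⅙) = -5 - 2 = -7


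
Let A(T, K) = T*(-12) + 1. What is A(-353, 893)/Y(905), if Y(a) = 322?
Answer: 4237/322 ≈ 13.158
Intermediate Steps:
A(T, K) = 1 - 12*T (A(T, K) = -12*T + 1 = 1 - 12*T)
A(-353, 893)/Y(905) = (1 - 12*(-353))/322 = (1 + 4236)*(1/322) = 4237*(1/322) = 4237/322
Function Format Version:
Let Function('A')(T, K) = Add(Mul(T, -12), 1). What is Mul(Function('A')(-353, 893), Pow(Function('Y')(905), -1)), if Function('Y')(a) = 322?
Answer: Rational(4237, 322) ≈ 13.158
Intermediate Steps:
Function('A')(T, K) = Add(1, Mul(-12, T)) (Function('A')(T, K) = Add(Mul(-12, T), 1) = Add(1, Mul(-12, T)))
Mul(Function('A')(-353, 893), Pow(Function('Y')(905), -1)) = Mul(Add(1, Mul(-12, -353)), Pow(322, -1)) = Mul(Add(1, 4236), Rational(1, 322)) = Mul(4237, Rational(1, 322)) = Rational(4237, 322)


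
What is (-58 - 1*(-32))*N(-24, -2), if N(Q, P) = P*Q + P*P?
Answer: -1352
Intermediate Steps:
N(Q, P) = P² + P*Q (N(Q, P) = P*Q + P² = P² + P*Q)
(-58 - 1*(-32))*N(-24, -2) = (-58 - 1*(-32))*(-2*(-2 - 24)) = (-58 + 32)*(-2*(-26)) = -26*52 = -1352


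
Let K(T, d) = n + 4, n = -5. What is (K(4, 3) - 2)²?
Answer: 9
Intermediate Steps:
K(T, d) = -1 (K(T, d) = -5 + 4 = -1)
(K(4, 3) - 2)² = (-1 - 2)² = (-3)² = 9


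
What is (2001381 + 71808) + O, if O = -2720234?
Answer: -647045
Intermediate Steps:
(2001381 + 71808) + O = (2001381 + 71808) - 2720234 = 2073189 - 2720234 = -647045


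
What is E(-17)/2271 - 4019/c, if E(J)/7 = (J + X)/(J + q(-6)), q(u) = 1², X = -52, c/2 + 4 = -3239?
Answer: 24861187/39279216 ≈ 0.63293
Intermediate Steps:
c = -6486 (c = -8 + 2*(-3239) = -8 - 6478 = -6486)
q(u) = 1
E(J) = 7*(-52 + J)/(1 + J) (E(J) = 7*((J - 52)/(J + 1)) = 7*((-52 + J)/(1 + J)) = 7*(-52 + J)/(1 + J))
E(-17)/2271 - 4019/c = (7*(-52 - 17)/(1 - 17))/2271 - 4019/(-6486) = (7*(-69)/(-16))*(1/2271) - 4019*(-1/6486) = (7*(-1/16)*(-69))*(1/2271) + 4019/6486 = (483/16)*(1/2271) + 4019/6486 = 161/12112 + 4019/6486 = 24861187/39279216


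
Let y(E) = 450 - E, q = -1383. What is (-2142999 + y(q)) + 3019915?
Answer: 878749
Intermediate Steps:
(-2142999 + y(q)) + 3019915 = (-2142999 + (450 - 1*(-1383))) + 3019915 = (-2142999 + (450 + 1383)) + 3019915 = (-2142999 + 1833) + 3019915 = -2141166 + 3019915 = 878749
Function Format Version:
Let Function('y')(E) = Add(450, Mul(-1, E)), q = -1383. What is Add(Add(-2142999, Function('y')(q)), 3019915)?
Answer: 878749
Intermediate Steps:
Add(Add(-2142999, Function('y')(q)), 3019915) = Add(Add(-2142999, Add(450, Mul(-1, -1383))), 3019915) = Add(Add(-2142999, Add(450, 1383)), 3019915) = Add(Add(-2142999, 1833), 3019915) = Add(-2141166, 3019915) = 878749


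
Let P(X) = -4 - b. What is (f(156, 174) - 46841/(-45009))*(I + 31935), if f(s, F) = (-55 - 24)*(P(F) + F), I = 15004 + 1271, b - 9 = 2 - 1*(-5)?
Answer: -8798849733710/15003 ≈ -5.8647e+8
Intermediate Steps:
b = 16 (b = 9 + (2 - 1*(-5)) = 9 + (2 + 5) = 9 + 7 = 16)
I = 16275
P(X) = -20 (P(X) = -4 - 1*16 = -4 - 16 = -20)
f(s, F) = 1580 - 79*F (f(s, F) = (-55 - 24)*(-20 + F) = -79*(-20 + F) = 1580 - 79*F)
(f(156, 174) - 46841/(-45009))*(I + 31935) = ((1580 - 79*174) - 46841/(-45009))*(16275 + 31935) = ((1580 - 13746) - 46841*(-1/45009))*48210 = (-12166 + 46841/45009)*48210 = -547532653/45009*48210 = -8798849733710/15003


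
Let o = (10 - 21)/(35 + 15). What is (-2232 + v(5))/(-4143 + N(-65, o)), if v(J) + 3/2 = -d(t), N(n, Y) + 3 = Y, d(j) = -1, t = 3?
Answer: 111625/207311 ≈ 0.53844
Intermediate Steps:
o = -11/50 ≈ -0.22000
N(n, Y) = -3 + Y
v(J) = -1/2 (v(J) = -3/2 - 1*(-1) = -3/2 + 1 = -1/2)
(-2232 + v(5))/(-4143 + N(-65, o)) = (-2232 - 1/2)/(-4143 + (-3 - 11/50)) = -4465/(2*(-4143 - 161/50)) = -4465/(2*(-207311/50)) = -4465/2*(-50/207311) = 111625/207311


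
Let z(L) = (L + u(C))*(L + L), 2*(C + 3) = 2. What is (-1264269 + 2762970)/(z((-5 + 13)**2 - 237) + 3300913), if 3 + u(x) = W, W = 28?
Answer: 1498701/3352121 ≈ 0.44709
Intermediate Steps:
C = -2 (C = -3 + (1/2)*2 = -3 + 1 = -2)
u(x) = 25 (u(x) = -3 + 28 = 25)
z(L) = 2*L*(25 + L) (z(L) = (L + 25)*(L + L) = (25 + L)*(2*L) = 2*L*(25 + L))
(-1264269 + 2762970)/(z((-5 + 13)**2 - 237) + 3300913) = (-1264269 + 2762970)/(2*((-5 + 13)**2 - 237)*(25 + ((-5 + 13)**2 - 237)) + 3300913) = 1498701/(2*(8**2 - 237)*(25 + (8**2 - 237)) + 3300913) = 1498701/(2*(64 - 237)*(25 + (64 - 237)) + 3300913) = 1498701/(2*(-173)*(25 - 173) + 3300913) = 1498701/(2*(-173)*(-148) + 3300913) = 1498701/(51208 + 3300913) = 1498701/3352121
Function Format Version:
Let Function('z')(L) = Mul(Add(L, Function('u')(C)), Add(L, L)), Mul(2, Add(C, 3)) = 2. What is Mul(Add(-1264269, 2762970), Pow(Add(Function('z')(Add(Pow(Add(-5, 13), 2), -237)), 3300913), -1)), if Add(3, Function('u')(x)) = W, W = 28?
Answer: Rational(1498701, 3352121) ≈ 0.44709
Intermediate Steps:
C = -2 (C = Add(-3, Mul(Rational(1, 2), 2)) = Add(-3, 1) = -2)
Function('u')(x) = 25 (Function('u')(x) = Add(-3, 28) = 25)
Function('z')(L) = Mul(2, L, Add(25, L)) (Function('z')(L) = Mul(Add(L, 25), Add(L, L)) = Mul(Add(25, L), Mul(2, L)) = Mul(2, L, Add(25, L)))
Mul(Add(-1264269, 2762970), Pow(Add(Function('z')(Add(Pow(Add(-5, 13), 2), -237)), 3300913), -1)) = Mul(Add(-1264269, 2762970), Pow(Add(Mul(2, Add(Pow(Add(-5, 13), 2), -237), Add(25, Add(Pow(Add(-5, 13), 2), -237))), 3300913), -1)) = Mul(1498701, Pow(Add(Mul(2, Add(Pow(8, 2), -237), Add(25, Add(Pow(8, 2), -237))), 3300913), -1)) = Mul(1498701, Pow(Add(Mul(2, Add(64, -237), Add(25, Add(64, -237))), 3300913), -1)) = Mul(1498701, Pow(Add(Mul(2, -173, Add(25, -173)), 3300913), -1)) = Mul(1498701, Pow(Add(Mul(2, -173, -148), 3300913), -1)) = Mul(1498701, Pow(Add(51208, 3300913), -1)) = Mul(1498701, Pow(3352121, -1)) = Mul(1498701, Rational(1, 3352121)) = Rational(1498701, 3352121)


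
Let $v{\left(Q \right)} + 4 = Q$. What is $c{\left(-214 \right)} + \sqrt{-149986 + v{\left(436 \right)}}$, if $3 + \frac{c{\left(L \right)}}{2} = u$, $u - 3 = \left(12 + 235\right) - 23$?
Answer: $448 + i \sqrt{149554} \approx 448.0 + 386.72 i$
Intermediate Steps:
$v{\left(Q \right)} = -4 + Q$
$u = 227$ ($u = 3 + \left(\left(12 + 235\right) - 23\right) = 3 + \left(247 - 23\right) = 3 + 224 = 227$)
$c{\left(L \right)} = 448$ ($c{\left(L \right)} = -6 + 2 \cdot 227 = -6 + 454 = 448$)
$c{\left(-214 \right)} + \sqrt{-149986 + v{\left(436 \right)}} = 448 + \sqrt{-149986 + \left(-4 + 436\right)} = 448 + \sqrt{-149986 + 432} = 448 + \sqrt{-149554} = 448 + i \sqrt{149554}$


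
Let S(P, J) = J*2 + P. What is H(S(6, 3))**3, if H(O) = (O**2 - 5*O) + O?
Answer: 884736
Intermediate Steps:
S(P, J) = P + 2*J (S(P, J) = 2*J + P = P + 2*J)
H(O) = O**2 - 4*O
H(S(6, 3))**3 = ((6 + 2*3)*(-4 + (6 + 2*3)))**3 = ((6 + 6)*(-4 + (6 + 6)))**3 = (12*(-4 + 12))**3 = (12*8)**3 = 96**3 = 884736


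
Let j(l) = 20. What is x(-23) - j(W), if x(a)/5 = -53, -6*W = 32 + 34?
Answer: -285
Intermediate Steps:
W = -11 (W = -(32 + 34)/6 = -⅙*66 = -11)
x(a) = -265 (x(a) = 5*(-53) = -265)
x(-23) - j(W) = -265 - 1*20 = -265 - 20 = -285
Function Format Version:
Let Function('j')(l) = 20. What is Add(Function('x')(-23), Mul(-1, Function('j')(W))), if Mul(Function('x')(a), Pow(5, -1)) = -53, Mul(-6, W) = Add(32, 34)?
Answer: -285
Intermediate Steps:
W = -11 (W = Mul(Rational(-1, 6), Add(32, 34)) = Mul(Rational(-1, 6), 66) = -11)
Function('x')(a) = -265 (Function('x')(a) = Mul(5, -53) = -265)
Add(Function('x')(-23), Mul(-1, Function('j')(W))) = Add(-265, Mul(-1, 20)) = Add(-265, -20) = -285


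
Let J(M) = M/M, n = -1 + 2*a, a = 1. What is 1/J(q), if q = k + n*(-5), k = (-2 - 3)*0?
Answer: 1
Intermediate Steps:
k = 0 (k = -5*0 = 0)
n = 1 (n = -1 + 2*1 = -1 + 2 = 1)
q = -5 (q = 0 + 1*(-5) = 0 - 5 = -5)
J(M) = 1
1/J(q) = 1/1 = 1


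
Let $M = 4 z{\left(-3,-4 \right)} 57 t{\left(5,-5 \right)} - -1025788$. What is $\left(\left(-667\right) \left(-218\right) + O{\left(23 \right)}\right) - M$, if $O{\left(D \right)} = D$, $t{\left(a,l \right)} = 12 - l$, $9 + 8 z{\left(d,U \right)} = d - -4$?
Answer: $-876483$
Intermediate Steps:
$z{\left(d,U \right)} = - \frac{5}{8} + \frac{d}{8}$ ($z{\left(d,U \right)} = - \frac{9}{8} + \frac{d - -4}{8} = - \frac{9}{8} + \frac{d + 4}{8} = - \frac{9}{8} + \frac{4 + d}{8} = - \frac{9}{8} + \left(\frac{1}{2} + \frac{d}{8}\right) = - \frac{5}{8} + \frac{d}{8}$)
$M = 1021912$ ($M = 4 \left(- \frac{5}{8} + \frac{1}{8} \left(-3\right)\right) 57 \left(12 - -5\right) - -1025788 = 4 \left(- \frac{5}{8} - \frac{3}{8}\right) 57 \left(12 + 5\right) + 1025788 = 4 \left(-1\right) 57 \cdot 17 + 1025788 = \left(-4\right) 57 \cdot 17 + 1025788 = \left(-228\right) 17 + 1025788 = -3876 + 1025788 = 1021912$)
$\left(\left(-667\right) \left(-218\right) + O{\left(23 \right)}\right) - M = \left(\left(-667\right) \left(-218\right) + 23\right) - 1021912 = \left(145406 + 23\right) - 1021912 = 145429 - 1021912 = -876483$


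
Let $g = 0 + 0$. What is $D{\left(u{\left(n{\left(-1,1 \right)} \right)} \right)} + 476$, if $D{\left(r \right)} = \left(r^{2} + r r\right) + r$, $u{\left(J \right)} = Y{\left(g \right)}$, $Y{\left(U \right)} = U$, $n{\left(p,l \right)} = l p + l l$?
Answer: $476$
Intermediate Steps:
$n{\left(p,l \right)} = l^{2} + l p$ ($n{\left(p,l \right)} = l p + l^{2} = l^{2} + l p$)
$g = 0$
$u{\left(J \right)} = 0$
$D{\left(r \right)} = r + 2 r^{2}$ ($D{\left(r \right)} = \left(r^{2} + r^{2}\right) + r = 2 r^{2} + r = r + 2 r^{2}$)
$D{\left(u{\left(n{\left(-1,1 \right)} \right)} \right)} + 476 = 0 \left(1 + 2 \cdot 0\right) + 476 = 0 \left(1 + 0\right) + 476 = 0 \cdot 1 + 476 = 0 + 476 = 476$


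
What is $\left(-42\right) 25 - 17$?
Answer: $-1067$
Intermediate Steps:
$\left(-42\right) 25 - 17 = -1050 - 17 = -1067$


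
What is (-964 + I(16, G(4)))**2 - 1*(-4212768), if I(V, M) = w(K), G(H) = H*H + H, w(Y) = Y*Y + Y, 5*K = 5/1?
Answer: 5138212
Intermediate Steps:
K = 1 (K = (5/1)/5 = (5*1)/5 = (1/5)*5 = 1)
w(Y) = Y + Y**2 (w(Y) = Y**2 + Y = Y + Y**2)
G(H) = H + H**2 (G(H) = H**2 + H = H + H**2)
I(V, M) = 2 (I(V, M) = 1*(1 + 1) = 1*2 = 2)
(-964 + I(16, G(4)))**2 - 1*(-4212768) = (-964 + 2)**2 - 1*(-4212768) = (-962)**2 + 4212768 = 925444 + 4212768 = 5138212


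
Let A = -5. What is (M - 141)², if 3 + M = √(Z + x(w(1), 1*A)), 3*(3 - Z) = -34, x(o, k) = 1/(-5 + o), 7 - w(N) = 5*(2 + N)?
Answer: 809260/39 - 192*√5421/13 ≈ 19663.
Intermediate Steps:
w(N) = -3 - 5*N (w(N) = 7 - 5*(2 + N) = 7 - (10 + 5*N) = 7 + (-10 - 5*N) = -3 - 5*N)
Z = 43/3 (Z = 3 - ⅓*(-34) = 3 + 34/3 = 43/3 ≈ 14.333)
M = -3 + 2*√5421/39 (M = -3 + √(43/3 + 1/(-5 + (-3 - 5*1))) = -3 + √(43/3 + 1/(-5 + (-3 - 5))) = -3 + √(43/3 + 1/(-5 - 8)) = -3 + √(43/3 + 1/(-13)) = -3 + √(43/3 - 1/13) = -3 + √(556/39) = -3 + 2*√5421/39 ≈ 0.77577)
(M - 141)² = ((-3 + 2*√5421/39) - 141)² = (-144 + 2*√5421/39)²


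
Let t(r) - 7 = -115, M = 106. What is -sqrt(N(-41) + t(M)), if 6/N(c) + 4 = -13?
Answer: -I*sqrt(31314)/17 ≈ -10.409*I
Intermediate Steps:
t(r) = -108 (t(r) = 7 - 115 = -108)
N(c) = -6/17 (N(c) = 6/(-4 - 13) = 6/(-17) = 6*(-1/17) = -6/17)
-sqrt(N(-41) + t(M)) = -sqrt(-6/17 - 108) = -sqrt(-1842/17) = -I*sqrt(31314)/17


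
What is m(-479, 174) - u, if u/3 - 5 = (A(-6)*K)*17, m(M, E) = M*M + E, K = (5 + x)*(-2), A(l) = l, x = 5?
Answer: 223480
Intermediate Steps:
K = -20 (K = (5 + 5)*(-2) = 10*(-2) = -20)
m(M, E) = E + M² (m(M, E) = M² + E = E + M²)
u = 6135 (u = 15 + 3*(-6*(-20)*17) = 15 + 3*(120*17) = 15 + 3*2040 = 15 + 6120 = 6135)
m(-479, 174) - u = (174 + (-479)²) - 1*6135 = (174 + 229441) - 6135 = 229615 - 6135 = 223480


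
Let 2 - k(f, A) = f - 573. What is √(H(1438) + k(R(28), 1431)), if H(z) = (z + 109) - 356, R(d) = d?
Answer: √1738 ≈ 41.689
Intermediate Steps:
k(f, A) = 575 - f (k(f, A) = 2 - (f - 573) = 2 - (-573 + f) = 2 + (573 - f) = 575 - f)
H(z) = -247 + z (H(z) = (109 + z) - 356 = -247 + z)
√(H(1438) + k(R(28), 1431)) = √((-247 + 1438) + (575 - 1*28)) = √(1191 + (575 - 28)) = √(1191 + 547) = √1738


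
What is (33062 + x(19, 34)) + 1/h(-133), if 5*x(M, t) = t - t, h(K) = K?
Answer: 4397245/133 ≈ 33062.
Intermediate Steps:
x(M, t) = 0 (x(M, t) = (t - t)/5 = (⅕)*0 = 0)
(33062 + x(19, 34)) + 1/h(-133) = (33062 + 0) + 1/(-133) = 33062 - 1/133 = 4397245/133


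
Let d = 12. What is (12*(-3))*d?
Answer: -432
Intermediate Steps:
(12*(-3))*d = (12*(-3))*12 = -36*12 = -432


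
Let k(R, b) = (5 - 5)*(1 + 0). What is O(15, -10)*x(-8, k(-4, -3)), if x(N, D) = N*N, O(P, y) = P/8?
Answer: 120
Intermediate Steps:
O(P, y) = P/8 (O(P, y) = P*(1/8) = P/8)
k(R, b) = 0 (k(R, b) = 0*1 = 0)
x(N, D) = N**2
O(15, -10)*x(-8, k(-4, -3)) = ((1/8)*15)*(-8)**2 = (15/8)*64 = 120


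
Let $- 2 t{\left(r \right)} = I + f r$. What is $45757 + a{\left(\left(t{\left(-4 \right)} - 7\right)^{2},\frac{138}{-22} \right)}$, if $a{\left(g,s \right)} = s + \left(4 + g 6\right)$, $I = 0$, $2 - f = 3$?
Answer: $\frac{508648}{11} \approx 46241.0$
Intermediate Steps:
$f = -1$ ($f = 2 - 3 = -1$)
$t{\left(r \right)} = \frac{r}{2}$ ($t{\left(r \right)} = - \frac{0 - r}{2} = - \frac{\left(-1\right) r}{2} = \frac{r}{2}$)
$a{\left(g,s \right)} = 4 + s + 6 g$ ($a{\left(g,s \right)} = s + \left(4 + 6 g\right) = 4 + s + 6 g$)
$45757 + a{\left(\left(t{\left(-4 \right)} - 7\right)^{2},\frac{138}{-22} \right)} = 45757 + \left(4 + \frac{138}{-22} + 6 \left(\frac{1}{2} \left(-4\right) - 7\right)^{2}\right) = 45757 + \left(4 + 138 \left(- \frac{1}{22}\right) + 6 \left(-2 - 7\right)^{2}\right) = 45757 + \left(4 - \frac{69}{11} + 6 \left(-9\right)^{2}\right) = 45757 + \left(4 - \frac{69}{11} + 6 \cdot 81\right) = 45757 + \left(4 - \frac{69}{11} + 486\right) = 45757 + \frac{5321}{11} = \frac{508648}{11}$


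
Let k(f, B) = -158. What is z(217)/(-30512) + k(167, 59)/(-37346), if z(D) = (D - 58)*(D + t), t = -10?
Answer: -612174001/569750576 ≈ -1.0745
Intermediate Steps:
z(D) = (-58 + D)*(-10 + D) (z(D) = (D - 58)*(D - 10) = (-58 + D)*(-10 + D))
z(217)/(-30512) + k(167, 59)/(-37346) = (580 + 217**2 - 68*217)/(-30512) - 158/(-37346) = (580 + 47089 - 14756)*(-1/30512) - 158*(-1/37346) = 32913*(-1/30512) + 79/18673 = -32913/30512 + 79/18673 = -612174001/569750576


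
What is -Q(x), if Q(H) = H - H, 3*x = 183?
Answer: 0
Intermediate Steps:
x = 61 (x = (1/3)*183 = 61)
Q(H) = 0
-Q(x) = -1*0 = 0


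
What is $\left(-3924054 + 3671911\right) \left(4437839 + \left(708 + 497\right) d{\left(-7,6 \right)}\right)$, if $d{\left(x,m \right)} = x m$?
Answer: $-1106209081747$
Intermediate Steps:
$d{\left(x,m \right)} = m x$
$\left(-3924054 + 3671911\right) \left(4437839 + \left(708 + 497\right) d{\left(-7,6 \right)}\right) = \left(-3924054 + 3671911\right) \left(4437839 + \left(708 + 497\right) 6 \left(-7\right)\right) = - 252143 \left(4437839 + 1205 \left(-42\right)\right) = - 252143 \left(4437839 - 50610\right) = \left(-252143\right) 4387229 = -1106209081747$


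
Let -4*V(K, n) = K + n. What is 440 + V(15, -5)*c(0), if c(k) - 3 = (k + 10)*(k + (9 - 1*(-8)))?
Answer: 15/2 ≈ 7.5000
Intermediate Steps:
c(k) = 3 + (10 + k)*(17 + k) (c(k) = 3 + (k + 10)*(k + (9 - 1*(-8))) = 3 + (10 + k)*(k + (9 + 8)) = 3 + (10 + k)*(k + 17) = 3 + (10 + k)*(17 + k))
V(K, n) = -K/4 - n/4 (V(K, n) = -(K + n)/4 = -K/4 - n/4)
440 + V(15, -5)*c(0) = 440 + (-¼*15 - ¼*(-5))*(173 + 0² + 27*0) = 440 + (-15/4 + 5/4)*(173 + 0 + 0) = 440 - 5/2*173 = 440 - 865/2 = 15/2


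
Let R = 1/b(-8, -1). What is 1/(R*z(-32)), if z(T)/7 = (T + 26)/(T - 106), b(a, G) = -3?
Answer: -69/7 ≈ -9.8571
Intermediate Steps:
z(T) = 7*(26 + T)/(-106 + T) (z(T) = 7*((T + 26)/(T - 106)) = 7*((26 + T)/(-106 + T)) = 7*(26 + T)/(-106 + T))
R = -⅓ (R = 1/(-3) = -⅓ ≈ -0.33333)
1/(R*z(-32)) = 1/(-7*(26 - 32)/(3*(-106 - 32))) = 1/(-7*(-6)/(3*(-138))) = 1/(-7*(-1)*(-6)/(3*138)) = 1/(-⅓*7/23) = 1/(-7/69) = -69/7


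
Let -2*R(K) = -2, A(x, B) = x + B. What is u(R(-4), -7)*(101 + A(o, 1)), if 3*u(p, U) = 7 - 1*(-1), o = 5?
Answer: 856/3 ≈ 285.33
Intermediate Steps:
A(x, B) = B + x
R(K) = 1 (R(K) = -½*(-2) = 1)
u(p, U) = 8/3 (u(p, U) = (7 - 1*(-1))/3 = (7 + 1)/3 = (⅓)*8 = 8/3)
u(R(-4), -7)*(101 + A(o, 1)) = 8*(101 + (1 + 5))/3 = 8*(101 + 6)/3 = (8/3)*107 = 856/3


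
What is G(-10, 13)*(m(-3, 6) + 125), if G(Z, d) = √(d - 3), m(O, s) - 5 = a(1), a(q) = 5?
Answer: 135*√10 ≈ 426.91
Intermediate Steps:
m(O, s) = 10 (m(O, s) = 5 + 5 = 10)
G(Z, d) = √(-3 + d)
G(-10, 13)*(m(-3, 6) + 125) = √(-3 + 13)*(10 + 125) = √10*135 = 135*√10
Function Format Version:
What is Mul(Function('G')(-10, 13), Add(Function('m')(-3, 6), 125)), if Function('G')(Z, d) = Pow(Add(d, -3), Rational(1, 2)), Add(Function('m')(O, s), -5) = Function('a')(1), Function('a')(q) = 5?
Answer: Mul(135, Pow(10, Rational(1, 2))) ≈ 426.91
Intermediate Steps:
Function('m')(O, s) = 10 (Function('m')(O, s) = Add(5, 5) = 10)
Function('G')(Z, d) = Pow(Add(-3, d), Rational(1, 2))
Mul(Function('G')(-10, 13), Add(Function('m')(-3, 6), 125)) = Mul(Pow(Add(-3, 13), Rational(1, 2)), Add(10, 125)) = Mul(Pow(10, Rational(1, 2)), 135) = Mul(135, Pow(10, Rational(1, 2)))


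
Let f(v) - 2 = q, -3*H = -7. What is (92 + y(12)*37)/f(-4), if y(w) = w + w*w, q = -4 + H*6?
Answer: 1466/3 ≈ 488.67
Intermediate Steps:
H = 7/3 (H = -⅓*(-7) = 7/3 ≈ 2.3333)
q = 10 (q = -4 + (7/3)*6 = -4 + 14 = 10)
y(w) = w + w²
f(v) = 12 (f(v) = 2 + 10 = 12)
(92 + y(12)*37)/f(-4) = (92 + (12*(1 + 12))*37)/12 = (92 + (12*13)*37)*(1/12) = (92 + 156*37)*(1/12) = (92 + 5772)*(1/12) = 5864*(1/12) = 1466/3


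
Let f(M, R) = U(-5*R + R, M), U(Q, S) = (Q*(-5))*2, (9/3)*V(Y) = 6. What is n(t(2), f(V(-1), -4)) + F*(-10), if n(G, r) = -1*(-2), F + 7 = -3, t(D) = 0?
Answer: 102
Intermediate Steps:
V(Y) = 2 (V(Y) = (⅓)*6 = 2)
U(Q, S) = -10*Q (U(Q, S) = -5*Q*2 = -10*Q)
f(M, R) = 40*R (f(M, R) = -10*(-5*R + R) = -(-40)*R = 40*R)
F = -10 (F = -7 - 3 = -10)
n(G, r) = 2
n(t(2), f(V(-1), -4)) + F*(-10) = 2 - 10*(-10) = 2 + 100 = 102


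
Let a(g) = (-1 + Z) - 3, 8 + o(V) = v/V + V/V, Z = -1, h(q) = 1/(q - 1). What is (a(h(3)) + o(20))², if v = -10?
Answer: 625/4 ≈ 156.25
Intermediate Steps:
h(q) = 1/(-1 + q)
o(V) = -7 - 10/V (o(V) = -8 + (-10/V + V/V) = -8 + (-10/V + 1) = -8 + (1 - 10/V) = -7 - 10/V)
a(g) = -5 (a(g) = (-1 - 1) - 3 = -2 - 3 = -5)
(a(h(3)) + o(20))² = (-5 + (-7 - 10/20))² = (-5 + (-7 - 10*1/20))² = (-5 + (-7 - ½))² = (-5 - 15/2)² = (-25/2)² = 625/4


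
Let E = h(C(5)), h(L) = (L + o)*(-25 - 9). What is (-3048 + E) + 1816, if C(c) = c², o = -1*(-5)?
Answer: -2252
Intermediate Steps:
o = 5
h(L) = -170 - 34*L (h(L) = (L + 5)*(-25 - 9) = (5 + L)*(-34) = -170 - 34*L)
E = -1020 (E = -170 - 34*5² = -170 - 34*25 = -170 - 850 = -1020)
(-3048 + E) + 1816 = (-3048 - 1020) + 1816 = -4068 + 1816 = -2252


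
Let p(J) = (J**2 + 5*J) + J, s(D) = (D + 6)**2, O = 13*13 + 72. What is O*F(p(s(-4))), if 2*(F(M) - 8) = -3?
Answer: 3133/2 ≈ 1566.5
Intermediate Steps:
O = 241 (O = 169 + 72 = 241)
s(D) = (6 + D)**2
p(J) = J**2 + 6*J
F(M) = 13/2 (F(M) = 8 + (1/2)*(-3) = 8 - 3/2 = 13/2)
O*F(p(s(-4))) = 241*(13/2) = 3133/2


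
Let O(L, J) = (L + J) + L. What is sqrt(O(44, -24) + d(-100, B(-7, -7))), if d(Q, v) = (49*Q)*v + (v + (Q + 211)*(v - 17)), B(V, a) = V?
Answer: sqrt(31693) ≈ 178.03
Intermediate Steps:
O(L, J) = J + 2*L (O(L, J) = (J + L) + L = J + 2*L)
d(Q, v) = v + (-17 + v)*(211 + Q) + 49*Q*v (d(Q, v) = 49*Q*v + (v + (211 + Q)*(-17 + v)) = 49*Q*v + (v + (-17 + v)*(211 + Q)) = v + (-17 + v)*(211 + Q) + 49*Q*v)
sqrt(O(44, -24) + d(-100, B(-7, -7))) = sqrt((-24 + 2*44) + (-3587 - 17*(-100) + 212*(-7) + 50*(-100)*(-7))) = sqrt((-24 + 88) + (-3587 + 1700 - 1484 + 35000)) = sqrt(64 + 31629) = sqrt(31693)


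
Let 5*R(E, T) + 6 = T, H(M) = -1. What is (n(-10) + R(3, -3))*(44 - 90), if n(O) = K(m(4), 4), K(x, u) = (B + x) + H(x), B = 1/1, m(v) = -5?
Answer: 1564/5 ≈ 312.80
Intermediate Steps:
R(E, T) = -6/5 + T/5
B = 1
K(x, u) = x (K(x, u) = (1 + x) - 1 = x)
n(O) = -5
(n(-10) + R(3, -3))*(44 - 90) = (-5 + (-6/5 + (1/5)*(-3)))*(44 - 90) = (-5 + (-6/5 - 3/5))*(-46) = (-5 - 9/5)*(-46) = -34/5*(-46) = 1564/5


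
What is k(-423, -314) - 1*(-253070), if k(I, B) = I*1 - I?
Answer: 253070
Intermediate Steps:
k(I, B) = 0 (k(I, B) = I - I = 0)
k(-423, -314) - 1*(-253070) = 0 - 1*(-253070) = 0 + 253070 = 253070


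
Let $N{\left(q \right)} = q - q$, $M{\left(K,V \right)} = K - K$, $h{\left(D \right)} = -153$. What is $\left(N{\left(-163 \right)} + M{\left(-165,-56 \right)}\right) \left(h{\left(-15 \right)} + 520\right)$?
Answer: $0$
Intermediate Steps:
$M{\left(K,V \right)} = 0$
$N{\left(q \right)} = 0$
$\left(N{\left(-163 \right)} + M{\left(-165,-56 \right)}\right) \left(h{\left(-15 \right)} + 520\right) = \left(0 + 0\right) \left(-153 + 520\right) = 0 \cdot 367 = 0$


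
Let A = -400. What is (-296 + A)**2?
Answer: 484416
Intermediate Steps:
(-296 + A)**2 = (-296 - 400)**2 = (-696)**2 = 484416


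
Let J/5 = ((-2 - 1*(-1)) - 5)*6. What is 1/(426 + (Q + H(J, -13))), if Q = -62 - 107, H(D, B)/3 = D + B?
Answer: -1/322 ≈ -0.0031056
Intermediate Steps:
J = -180 (J = 5*(((-2 - 1*(-1)) - 5)*6) = 5*(((-2 + 1) - 5)*6) = 5*((-1 - 5)*6) = 5*(-6*6) = 5*(-36) = -180)
H(D, B) = 3*B + 3*D (H(D, B) = 3*(D + B) = 3*(B + D) = 3*B + 3*D)
Q = -169
1/(426 + (Q + H(J, -13))) = 1/(426 + (-169 + (3*(-13) + 3*(-180)))) = 1/(426 + (-169 + (-39 - 540))) = 1/(426 + (-169 - 579)) = 1/(426 - 748) = 1/(-322) = -1/322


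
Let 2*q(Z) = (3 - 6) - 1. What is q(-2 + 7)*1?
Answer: -2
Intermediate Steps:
q(Z) = -2 (q(Z) = ((3 - 6) - 1)/2 = (-3 - 1)/2 = (1/2)*(-4) = -2)
q(-2 + 7)*1 = -2*1 = -2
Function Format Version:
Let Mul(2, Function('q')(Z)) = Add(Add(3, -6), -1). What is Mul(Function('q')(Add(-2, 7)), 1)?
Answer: -2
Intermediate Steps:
Function('q')(Z) = -2 (Function('q')(Z) = Mul(Rational(1, 2), Add(Add(3, -6), -1)) = Mul(Rational(1, 2), Add(-3, -1)) = Mul(Rational(1, 2), -4) = -2)
Mul(Function('q')(Add(-2, 7)), 1) = Mul(-2, 1) = -2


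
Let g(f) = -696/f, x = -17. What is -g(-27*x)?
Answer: 232/153 ≈ 1.5163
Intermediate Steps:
-g(-27*x) = -(-696)/((-27*(-17))) = -(-696)/459 = -1*(-232/153) = 232/153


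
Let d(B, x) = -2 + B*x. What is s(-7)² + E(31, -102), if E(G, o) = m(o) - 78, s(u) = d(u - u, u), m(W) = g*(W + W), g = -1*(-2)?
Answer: -482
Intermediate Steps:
g = 2
m(W) = 4*W (m(W) = 2*(W + W) = 2*(2*W) = 4*W)
s(u) = -2 (s(u) = -2 + (u - u)*u = -2 + 0*u = -2 + 0 = -2)
E(G, o) = -78 + 4*o (E(G, o) = 4*o - 78 = -78 + 4*o)
s(-7)² + E(31, -102) = (-2)² + (-78 + 4*(-102)) = 4 + (-78 - 408) = 4 - 486 = -482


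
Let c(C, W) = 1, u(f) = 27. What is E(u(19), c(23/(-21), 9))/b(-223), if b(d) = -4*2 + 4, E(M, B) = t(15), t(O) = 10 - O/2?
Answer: -5/8 ≈ -0.62500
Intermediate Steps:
t(O) = 10 - O/2
E(M, B) = 5/2 (E(M, B) = 10 - ½*15 = 10 - 15/2 = 5/2)
b(d) = -4 (b(d) = -8 + 4 = -4)
E(u(19), c(23/(-21), 9))/b(-223) = (5/2)/(-4) = (5/2)*(-¼) = -5/8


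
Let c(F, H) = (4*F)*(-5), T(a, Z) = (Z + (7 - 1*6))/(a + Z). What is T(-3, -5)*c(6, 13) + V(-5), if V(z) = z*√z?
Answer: -60 - 5*I*√5 ≈ -60.0 - 11.18*I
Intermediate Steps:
T(a, Z) = (1 + Z)/(Z + a) (T(a, Z) = (Z + (7 - 6))/(Z + a) = (Z + 1)/(Z + a) = (1 + Z)/(Z + a))
c(F, H) = -20*F
V(z) = z^(3/2)
T(-3, -5)*c(6, 13) + V(-5) = ((1 - 5)/(-5 - 3))*(-20*6) + (-5)^(3/2) = (-4/(-8))*(-120) - 5*I*√5 = -⅛*(-4)*(-120) - 5*I*√5 = (½)*(-120) - 5*I*√5 = -60 - 5*I*√5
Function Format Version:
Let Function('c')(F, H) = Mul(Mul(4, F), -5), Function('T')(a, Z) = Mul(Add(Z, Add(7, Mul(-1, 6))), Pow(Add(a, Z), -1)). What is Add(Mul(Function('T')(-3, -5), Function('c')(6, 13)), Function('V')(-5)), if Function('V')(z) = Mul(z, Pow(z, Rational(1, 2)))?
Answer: Add(-60, Mul(-5, I, Pow(5, Rational(1, 2)))) ≈ Add(-60.000, Mul(-11.180, I))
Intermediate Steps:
Function('T')(a, Z) = Mul(Pow(Add(Z, a), -1), Add(1, Z)) (Function('T')(a, Z) = Mul(Add(Z, Add(7, -6)), Pow(Add(Z, a), -1)) = Mul(Add(Z, 1), Pow(Add(Z, a), -1)) = Mul(Add(1, Z), Pow(Add(Z, a), -1)) = Mul(Pow(Add(Z, a), -1), Add(1, Z)))
Function('c')(F, H) = Mul(-20, F)
Function('V')(z) = Pow(z, Rational(3, 2))
Add(Mul(Function('T')(-3, -5), Function('c')(6, 13)), Function('V')(-5)) = Add(Mul(Mul(Pow(Add(-5, -3), -1), Add(1, -5)), Mul(-20, 6)), Pow(-5, Rational(3, 2))) = Add(Mul(Mul(Pow(-8, -1), -4), -120), Mul(-5, I, Pow(5, Rational(1, 2)))) = Add(Mul(Mul(Rational(-1, 8), -4), -120), Mul(-5, I, Pow(5, Rational(1, 2)))) = Add(Mul(Rational(1, 2), -120), Mul(-5, I, Pow(5, Rational(1, 2)))) = Add(-60, Mul(-5, I, Pow(5, Rational(1, 2))))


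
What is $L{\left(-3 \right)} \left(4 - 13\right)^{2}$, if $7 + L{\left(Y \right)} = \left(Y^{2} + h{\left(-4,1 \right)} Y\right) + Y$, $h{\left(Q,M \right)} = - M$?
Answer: $162$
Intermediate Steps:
$L{\left(Y \right)} = -7 + Y^{2}$ ($L{\left(Y \right)} = -7 + \left(\left(Y^{2} + \left(-1\right) 1 Y\right) + Y\right) = -7 + \left(\left(Y^{2} - Y\right) + Y\right) = -7 + Y^{2}$)
$L{\left(-3 \right)} \left(4 - 13\right)^{2} = \left(-7 + \left(-3\right)^{2}\right) \left(4 - 13\right)^{2} = \left(-7 + 9\right) \left(-9\right)^{2} = 2 \cdot 81 = 162$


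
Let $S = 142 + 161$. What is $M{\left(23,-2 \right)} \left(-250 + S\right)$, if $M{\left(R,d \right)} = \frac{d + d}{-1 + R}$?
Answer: $- \frac{106}{11} \approx -9.6364$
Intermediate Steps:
$S = 303$
$M{\left(R,d \right)} = \frac{2 d}{-1 + R}$
$M{\left(23,-2 \right)} \left(-250 + S\right) = 2 \left(-2\right) \frac{1}{-1 + 23} \left(-250 + 303\right) = 2 \left(-2\right) \frac{1}{22} \cdot 53 = \left(- \frac{2}{11}\right) 53 = - \frac{106}{11}$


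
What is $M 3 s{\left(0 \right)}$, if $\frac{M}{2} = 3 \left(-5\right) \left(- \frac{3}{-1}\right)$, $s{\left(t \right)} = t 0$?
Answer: $0$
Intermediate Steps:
$s{\left(t \right)} = 0$
$M = -90$ ($M = 2 \cdot 3 \left(-5\right) \left(- \frac{3}{-1}\right) = 2 \left(- 15 \left(\left(-3\right) \left(-1\right)\right)\right) = 2 \left(\left(-15\right) 3\right) = 2 \left(-45\right) = -90$)
$M 3 s{\left(0 \right)} = \left(-90\right) 3 \cdot 0 = \left(-270\right) 0 = 0$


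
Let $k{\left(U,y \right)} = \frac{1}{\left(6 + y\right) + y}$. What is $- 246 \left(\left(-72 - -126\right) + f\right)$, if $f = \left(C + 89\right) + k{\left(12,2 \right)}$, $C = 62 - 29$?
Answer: $- \frac{216603}{5} \approx -43321.0$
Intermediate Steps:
$C = 33$ ($C = 62 - 29 = 33$)
$k{\left(U,y \right)} = \frac{1}{6 + 2 y}$
$f = \frac{1221}{10}$ ($f = \left(33 + 89\right) + \frac{1}{2 \left(3 + 2\right)} = 122 + \frac{1}{2 \cdot 5} = 122 + \frac{1}{2} \cdot \frac{1}{5} = 122 + \frac{1}{10} = \frac{1221}{10} \approx 122.1$)
$- 246 \left(\left(-72 - -126\right) + f\right) = - 246 \left(\left(-72 - -126\right) + \frac{1221}{10}\right) = - 246 \left(\left(-72 + 126\right) + \frac{1221}{10}\right) = - 246 \left(54 + \frac{1221}{10}\right) = \left(-246\right) \frac{1761}{10} = - \frac{216603}{5}$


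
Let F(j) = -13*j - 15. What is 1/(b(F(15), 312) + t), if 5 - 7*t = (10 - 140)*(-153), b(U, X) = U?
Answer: -7/21355 ≈ -0.00032779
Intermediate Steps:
F(j) = -15 - 13*j
t = -19885/7 (t = 5/7 - (10 - 140)*(-153)/7 = 5/7 - (-130)*(-153)/7 = 5/7 - ⅐*19890 = 5/7 - 19890/7 = -19885/7 ≈ -2840.7)
1/(b(F(15), 312) + t) = 1/((-15 - 13*15) - 19885/7) = 1/((-15 - 195) - 19885/7) = 1/(-210 - 19885/7) = 1/(-21355/7) = -7/21355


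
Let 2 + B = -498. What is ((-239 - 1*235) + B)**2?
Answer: 948676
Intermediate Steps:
B = -500 (B = -2 - 498 = -500)
((-239 - 1*235) + B)**2 = ((-239 - 1*235) - 500)**2 = ((-239 - 235) - 500)**2 = (-474 - 500)**2 = (-974)**2 = 948676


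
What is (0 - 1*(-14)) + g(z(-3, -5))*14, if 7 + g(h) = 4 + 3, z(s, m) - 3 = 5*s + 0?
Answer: 14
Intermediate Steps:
z(s, m) = 3 + 5*s (z(s, m) = 3 + (5*s + 0) = 3 + 5*s)
g(h) = 0 (g(h) = -7 + (4 + 3) = -7 + 7 = 0)
(0 - 1*(-14)) + g(z(-3, -5))*14 = (0 - 1*(-14)) + 0*14 = (0 + 14) + 0 = 14 + 0 = 14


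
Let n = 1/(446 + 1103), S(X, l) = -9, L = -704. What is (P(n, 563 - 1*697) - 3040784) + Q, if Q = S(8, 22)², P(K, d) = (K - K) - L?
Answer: -3039999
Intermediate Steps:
n = 1/1549 ≈ 0.00064558
P(K, d) = 704 (P(K, d) = (K - K) - 1*(-704) = 0 + 704 = 704)
Q = 81 (Q = (-9)² = 81)
(P(n, 563 - 1*697) - 3040784) + Q = (704 - 3040784) + 81 = -3040080 + 81 = -3039999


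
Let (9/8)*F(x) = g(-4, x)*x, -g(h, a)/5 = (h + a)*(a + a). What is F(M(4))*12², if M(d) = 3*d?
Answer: -1474560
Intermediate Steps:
g(h, a) = -10*a*(a + h) (g(h, a) = -5*(h + a)*(a + a) = -5*(a + h)*2*a = -10*a*(a + h))
F(x) = -80*x²*(-4 + x)/9 (F(x) = 8*((-10*x*(x - 4))*x)/9 = 8*((-10*x*(-4 + x))*x)/9 = 8*(-10*x²*(-4 + x))/9 = -80*x²*(-4 + x)/9)
F(M(4))*12² = (80*(3*4)²*(4 - 3*4)/9)*12² = ((80/9)*12²*(4 - 1*12))*144 = ((80/9)*144*(4 - 12))*144 = ((80/9)*144*(-8))*144 = -10240*144 = -1474560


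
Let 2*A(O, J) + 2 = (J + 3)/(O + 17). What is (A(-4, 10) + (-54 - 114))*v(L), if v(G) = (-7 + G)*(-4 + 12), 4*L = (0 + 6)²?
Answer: -2696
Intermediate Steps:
A(O, J) = -1 + (3 + J)/(2*(17 + O)) (A(O, J) = -1 + ((J + 3)/(O + 17))/2 = -1 + ((3 + J)/(17 + O))/2 = -1 + (3 + J)/(2*(17 + O)))
L = 9 (L = (0 + 6)²/4 = (¼)*6² = (¼)*36 = 9)
v(G) = -56 + 8*G (v(G) = (-7 + G)*8 = -56 + 8*G)
(A(-4, 10) + (-54 - 114))*v(L) = ((-31 + 10 - 2*(-4))/(2*(17 - 4)) + (-54 - 114))*(-56 + 8*9) = ((½)*(-31 + 10 + 8)/13 - 168)*(-56 + 72) = ((½)*(1/13)*(-13) - 168)*16 = (-½ - 168)*16 = -337/2*16 = -2696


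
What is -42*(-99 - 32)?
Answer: 5502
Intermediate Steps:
-42*(-99 - 32) = -42*(-131) = 5502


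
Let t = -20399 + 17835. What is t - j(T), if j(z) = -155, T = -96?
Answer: -2409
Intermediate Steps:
t = -2564
t - j(T) = -2564 - 1*(-155) = -2564 + 155 = -2409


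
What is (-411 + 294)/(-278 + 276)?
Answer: 117/2 ≈ 58.500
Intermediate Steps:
(-411 + 294)/(-278 + 276) = -117/(-2) = -117*(-½) = 117/2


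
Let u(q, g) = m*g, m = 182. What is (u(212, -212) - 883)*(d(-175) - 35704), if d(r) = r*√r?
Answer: 1409129768 + 34533625*I*√7 ≈ 1.4091e+9 + 9.1367e+7*I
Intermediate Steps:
u(q, g) = 182*g
d(r) = r^(3/2)
(u(212, -212) - 883)*(d(-175) - 35704) = (182*(-212) - 883)*((-175)^(3/2) - 35704) = (-38584 - 883)*(-875*I*√7 - 35704) = -39467*(-35704 - 875*I*√7) = 1409129768 + 34533625*I*√7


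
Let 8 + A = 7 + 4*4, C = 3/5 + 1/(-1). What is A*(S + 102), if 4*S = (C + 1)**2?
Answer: 30627/20 ≈ 1531.3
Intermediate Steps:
C = -2/5 (C = 3*(1/5) + 1*(-1) = 3/5 - 1 = -2/5 ≈ -0.40000)
S = 9/100 (S = (-2/5 + 1)**2/4 = (3/5)**2/4 = (1/4)*(9/25) = 9/100 ≈ 0.090000)
A = 15 (A = -8 + (7 + 4*4) = -8 + (7 + 16) = -8 + 23 = 15)
A*(S + 102) = 15*(9/100 + 102) = 15*(10209/100) = 30627/20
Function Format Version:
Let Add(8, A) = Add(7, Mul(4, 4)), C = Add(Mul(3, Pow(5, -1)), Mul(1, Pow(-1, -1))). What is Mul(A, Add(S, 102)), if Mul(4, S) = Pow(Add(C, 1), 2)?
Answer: Rational(30627, 20) ≈ 1531.3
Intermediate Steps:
C = Rational(-2, 5) (C = Add(Mul(3, Rational(1, 5)), Mul(1, -1)) = Add(Rational(3, 5), -1) = Rational(-2, 5) ≈ -0.40000)
S = Rational(9, 100) (S = Mul(Rational(1, 4), Pow(Add(Rational(-2, 5), 1), 2)) = Mul(Rational(1, 4), Pow(Rational(3, 5), 2)) = Mul(Rational(1, 4), Rational(9, 25)) = Rational(9, 100) ≈ 0.090000)
A = 15 (A = Add(-8, Add(7, Mul(4, 4))) = Add(-8, Add(7, 16)) = Add(-8, 23) = 15)
Mul(A, Add(S, 102)) = Mul(15, Add(Rational(9, 100), 102)) = Mul(15, Rational(10209, 100)) = Rational(30627, 20)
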